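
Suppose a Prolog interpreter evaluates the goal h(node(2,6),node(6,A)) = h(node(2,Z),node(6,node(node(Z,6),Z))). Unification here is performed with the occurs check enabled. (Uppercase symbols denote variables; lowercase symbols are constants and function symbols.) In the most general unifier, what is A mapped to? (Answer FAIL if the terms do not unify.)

node(node(6,6),6)

Decompose h/2: node(2,6) = node(2,Z),  node(6,A) = node(6,node(node(Z,6),Z)).
Decompose node/2: 2 = 2,  6 = Z.
Delete trivial equation 2 = 2.
Bind Z := 6; substituting into the remaining equation gives: node(6,A) = node(6,node(node(6,6),6)).
Decompose node/2: 6 = 6,  A = node(node(6,6),6).
Delete trivial equation 6 = 6.
Bind A := node(node(6,6),6).
MGU = { Z = 6, A = node(node(6,6),6) }, so A = node(node(6,6),6).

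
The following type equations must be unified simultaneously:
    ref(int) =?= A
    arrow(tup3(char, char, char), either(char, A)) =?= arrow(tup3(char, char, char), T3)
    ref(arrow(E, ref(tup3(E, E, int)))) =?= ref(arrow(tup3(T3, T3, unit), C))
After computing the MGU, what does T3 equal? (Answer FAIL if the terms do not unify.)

Bind A := ref(int); substituting into the one remaining equation that mentions A gives: arrow(tup3(char, char, char), either(char, ref(int))) =?= arrow(tup3(char, char, char), T3).
Decompose arrow/2: tup3(char, char, char) =?= tup3(char, char, char),  either(char, ref(int)) =?= T3.
Delete trivial equation tup3(char, char, char) =?= tup3(char, char, char).
Bind T3 := either(char, ref(int)); substituting into the remaining equation gives: ref(arrow(E, ref(tup3(E, E, int)))) =?= ref(arrow(tup3(either(char, ref(int)), either(char, ref(int)), unit), C)).
Decompose ref/1: arrow(E, ref(tup3(E, E, int))) =?= arrow(tup3(either(char, ref(int)), either(char, ref(int)), unit), C).
Decompose arrow/2: E =?= tup3(either(char, ref(int)), either(char, ref(int)), unit),  ref(tup3(E, E, int)) =?= C.
Bind E := tup3(either(char, ref(int)), either(char, ref(int)), unit); substituting into the remaining equation gives: ref(tup3(tup3(either(char, ref(int)), either(char, ref(int)), unit), tup3(either(char, ref(int)), either(char, ref(int)), unit), int)) =?= C.
Bind C := ref(tup3(tup3(either(char, ref(int)), either(char, ref(int)), unit), tup3(either(char, ref(int)), either(char, ref(int)), unit), int)).
MGU = { A -> ref(int), T3 -> either(char, ref(int)), E -> tup3(either(char, ref(int)), either(char, ref(int)), unit), C -> ref(tup3(tup3(either(char, ref(int)), either(char, ref(int)), unit), tup3(either(char, ref(int)), either(char, ref(int)), unit), int)) }, so T3 -> either(char, ref(int)).

either(char, ref(int))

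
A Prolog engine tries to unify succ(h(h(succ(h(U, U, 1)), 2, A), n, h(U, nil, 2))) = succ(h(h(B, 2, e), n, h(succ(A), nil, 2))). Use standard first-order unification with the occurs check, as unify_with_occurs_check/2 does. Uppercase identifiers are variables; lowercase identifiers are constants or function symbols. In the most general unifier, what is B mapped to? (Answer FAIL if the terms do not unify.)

Decompose succ/1: h(h(succ(h(U, U, 1)), 2, A), n, h(U, nil, 2)) = h(h(B, 2, e), n, h(succ(A), nil, 2)).
Decompose h/3: h(succ(h(U, U, 1)), 2, A) = h(B, 2, e),  n = n,  h(U, nil, 2) = h(succ(A), nil, 2).
Decompose h/3: succ(h(U, U, 1)) = B,  2 = 2,  A = e.
Bind B := succ(h(U, U, 1)); no other remaining equation mentions B.
Delete trivial equation 2 = 2.
Bind A := e; substituting into the one remaining equation that mentions A gives: h(U, nil, 2) = h(succ(e), nil, 2).
Delete trivial equation n = n.
Decompose h/3: U = succ(e),  nil = nil,  2 = 2.
Bind U := succ(e); no other remaining equation mentions U. Substituting into the earlier binding gives B := succ(h(succ(e), succ(e), 1)).
Delete trivial equation nil = nil.
Delete trivial equation 2 = 2.
MGU = { B ↦ succ(h(succ(e), succ(e), 1)), A ↦ e, U ↦ succ(e) }, so B ↦ succ(h(succ(e), succ(e), 1)).

succ(h(succ(e), succ(e), 1))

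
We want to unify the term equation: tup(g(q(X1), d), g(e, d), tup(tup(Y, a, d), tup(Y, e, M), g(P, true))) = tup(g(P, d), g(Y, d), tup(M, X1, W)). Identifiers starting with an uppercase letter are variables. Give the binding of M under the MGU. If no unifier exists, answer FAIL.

tup(e, a, d)

Decompose tup/3: g(q(X1), d) = g(P, d),  g(e, d) = g(Y, d),  tup(tup(Y, a, d), tup(Y, e, M), g(P, true)) = tup(M, X1, W).
Decompose g/2: q(X1) = P,  d = d.
Bind P := q(X1); substituting into the one remaining equation that mentions P gives: tup(tup(Y, a, d), tup(Y, e, M), g(q(X1), true)) = tup(M, X1, W).
Delete trivial equation d = d.
Decompose g/2: e = Y,  d = d.
Bind Y := e; substituting into the one remaining equation that mentions Y gives: tup(tup(e, a, d), tup(e, e, M), g(q(X1), true)) = tup(M, X1, W).
Delete trivial equation d = d.
Decompose tup/3: tup(e, a, d) = M,  tup(e, e, M) = X1,  g(q(X1), true) = W.
Bind M := tup(e, a, d); substituting into the one remaining equation that mentions M gives: tup(e, e, tup(e, a, d)) = X1.
Bind X1 := tup(e, e, tup(e, a, d)); substituting into the remaining equation gives: g(q(tup(e, e, tup(e, a, d))), true) = W. Substituting into the earlier binding gives P := q(tup(e, e, tup(e, a, d))).
Bind W := g(q(tup(e, e, tup(e, a, d))), true).
MGU = { P ↦ q(tup(e, e, tup(e, a, d))), Y ↦ e, M ↦ tup(e, a, d), X1 ↦ tup(e, e, tup(e, a, d)), W ↦ g(q(tup(e, e, tup(e, a, d))), true) }, so M ↦ tup(e, a, d).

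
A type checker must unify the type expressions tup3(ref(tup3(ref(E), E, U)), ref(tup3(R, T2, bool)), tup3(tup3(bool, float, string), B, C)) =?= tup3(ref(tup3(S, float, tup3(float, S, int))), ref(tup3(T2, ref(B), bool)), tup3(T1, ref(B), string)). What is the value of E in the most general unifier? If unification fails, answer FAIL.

Decompose tup3/3: ref(tup3(ref(E), E, U)) =?= ref(tup3(S, float, tup3(float, S, int))),  ref(tup3(R, T2, bool)) =?= ref(tup3(T2, ref(B), bool)),  tup3(tup3(bool, float, string), B, C) =?= tup3(T1, ref(B), string).
Decompose ref/1: tup3(ref(E), E, U) =?= tup3(S, float, tup3(float, S, int)).
Decompose tup3/3: ref(E) =?= S,  E =?= float,  U =?= tup3(float, S, int).
Bind S := ref(E); substituting into the one remaining equation that mentions S gives: U =?= tup3(float, ref(E), int).
Bind E := float; substituting into the one remaining equation that mentions E gives: U =?= tup3(float, ref(float), int). Substituting into the earlier binding gives S := ref(float).
Bind U := tup3(float, ref(float), int); no other remaining equation mentions U.
Decompose ref/1: tup3(R, T2, bool) =?= tup3(T2, ref(B), bool).
Decompose tup3/3: R =?= T2,  T2 =?= ref(B),  bool =?= bool.
Bind R := T2; no other remaining equation mentions R.
Bind T2 := ref(B); no other remaining equation mentions T2. Substituting into the earlier binding gives R := ref(B).
Delete trivial equation bool =?= bool.
Decompose tup3/3: tup3(bool, float, string) =?= T1,  B =?= ref(B),  C =?= string.
Bind T1 := tup3(bool, float, string); no other remaining equation mentions T1.
Occurs check fails: B occurs in ref(B); the equation B =?= ref(B) has no finite solution.

FAIL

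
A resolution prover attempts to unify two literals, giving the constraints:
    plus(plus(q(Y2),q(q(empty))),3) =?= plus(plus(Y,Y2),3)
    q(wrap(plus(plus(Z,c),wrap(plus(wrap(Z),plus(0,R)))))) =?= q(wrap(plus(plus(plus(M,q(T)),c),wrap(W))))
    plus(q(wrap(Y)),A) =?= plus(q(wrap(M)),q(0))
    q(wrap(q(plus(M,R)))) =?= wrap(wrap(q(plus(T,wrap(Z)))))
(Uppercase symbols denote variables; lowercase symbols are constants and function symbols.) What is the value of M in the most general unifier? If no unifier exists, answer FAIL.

FAIL

Decompose plus/2: plus(q(Y2),q(q(empty))) =?= plus(Y,Y2),  3 =?= 3.
Decompose plus/2: q(Y2) =?= Y,  q(q(empty)) =?= Y2.
Bind Y := q(Y2); substituting into the one remaining equation that mentions Y gives: plus(q(wrap(q(Y2))),A) =?= plus(q(wrap(M)),q(0)).
Bind Y2 := q(q(empty)); substituting into the one remaining equation that mentions Y2 gives: plus(q(wrap(q(q(q(empty))))),A) =?= plus(q(wrap(M)),q(0)). Substituting into the earlier binding gives Y := q(q(q(empty))).
Delete trivial equation 3 =?= 3.
Decompose q/1: wrap(plus(plus(Z,c),wrap(plus(wrap(Z),plus(0,R))))) =?= wrap(plus(plus(plus(M,q(T)),c),wrap(W))).
Decompose wrap/1: plus(plus(Z,c),wrap(plus(wrap(Z),plus(0,R)))) =?= plus(plus(plus(M,q(T)),c),wrap(W)).
Decompose plus/2: plus(Z,c) =?= plus(plus(M,q(T)),c),  wrap(plus(wrap(Z),plus(0,R))) =?= wrap(W).
Decompose plus/2: Z =?= plus(M,q(T)),  c =?= c.
Bind Z := plus(M,q(T)); substituting into the 2 remaining equations that mention Z gives: wrap(plus(wrap(plus(M,q(T))),plus(0,R))) =?= wrap(W),  q(wrap(q(plus(M,R)))) =?= wrap(wrap(q(plus(T,wrap(plus(M,q(T))))))).
Delete trivial equation c =?= c.
Decompose wrap/1: plus(wrap(plus(M,q(T))),plus(0,R)) =?= W.
Bind W := plus(wrap(plus(M,q(T))),plus(0,R)); no other remaining equation mentions W.
Decompose plus/2: q(wrap(q(q(q(empty))))) =?= q(wrap(M)),  A =?= q(0).
Decompose q/1: wrap(q(q(q(empty)))) =?= wrap(M).
Decompose wrap/1: q(q(q(empty))) =?= M.
Bind M := q(q(q(empty))); substituting into the one remaining equation that mentions M gives: q(wrap(q(plus(q(q(q(empty))),R)))) =?= wrap(wrap(q(plus(T,wrap(plus(q(q(q(empty))),q(T))))))). Substituting into the earlier bindings gives Z := plus(q(q(q(empty))),q(T)), W := plus(wrap(plus(q(q(q(empty))),q(T))),plus(0,R)).
Bind A := q(0); no other remaining equation mentions A.
Clash: head symbols differ (q/1 vs wrap/1); no unifier exists.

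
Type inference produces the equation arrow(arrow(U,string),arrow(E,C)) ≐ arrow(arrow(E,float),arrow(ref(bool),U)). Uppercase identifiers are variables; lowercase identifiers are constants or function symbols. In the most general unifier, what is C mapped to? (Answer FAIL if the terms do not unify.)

FAIL

Decompose arrow/2: arrow(U,string) ≐ arrow(E,float),  arrow(E,C) ≐ arrow(ref(bool),U).
Decompose arrow/2: U ≐ E,  string ≐ float.
Bind U := E; substituting into the one remaining equation that mentions U gives: arrow(E,C) ≐ arrow(ref(bool),E).
Clash: constants string and float differ; no unifier exists.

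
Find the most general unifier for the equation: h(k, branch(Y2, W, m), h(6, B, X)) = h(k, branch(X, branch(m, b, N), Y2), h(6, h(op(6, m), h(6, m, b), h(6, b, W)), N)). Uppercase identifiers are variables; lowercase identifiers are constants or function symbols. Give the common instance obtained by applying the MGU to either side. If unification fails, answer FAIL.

Decompose h/3: k = k,  branch(Y2, W, m) = branch(X, branch(m, b, N), Y2),  h(6, B, X) = h(6, h(op(6, m), h(6, m, b), h(6, b, W)), N).
Delete trivial equation k = k.
Decompose branch/3: Y2 = X,  W = branch(m, b, N),  m = Y2.
Bind Y2 := X; substituting into the one remaining equation that mentions Y2 gives: m = X.
Bind W := branch(m, b, N); substituting into the one remaining equation that mentions W gives: h(6, B, X) = h(6, h(op(6, m), h(6, m, b), h(6, b, branch(m, b, N))), N).
Bind X := m; substituting into the remaining equation gives: h(6, B, m) = h(6, h(op(6, m), h(6, m, b), h(6, b, branch(m, b, N))), N). Substituting into the earlier binding gives Y2 := m.
Decompose h/3: 6 = 6,  B = h(op(6, m), h(6, m, b), h(6, b, branch(m, b, N))),  m = N.
Delete trivial equation 6 = 6.
Bind B := h(op(6, m), h(6, m, b), h(6, b, branch(m, b, N))); no other remaining equation mentions B.
Bind N := m. Substituting into the earlier bindings gives W := branch(m, b, m), B := h(op(6, m), h(6, m, b), h(6, b, branch(m, b, m))).
Applying the MGU to either side gives h(k, branch(m, branch(m, b, m), m), h(6, h(op(6, m), h(6, m, b), h(6, b, branch(m, b, m))), m)).

h(k, branch(m, branch(m, b, m), m), h(6, h(op(6, m), h(6, m, b), h(6, b, branch(m, b, m))), m))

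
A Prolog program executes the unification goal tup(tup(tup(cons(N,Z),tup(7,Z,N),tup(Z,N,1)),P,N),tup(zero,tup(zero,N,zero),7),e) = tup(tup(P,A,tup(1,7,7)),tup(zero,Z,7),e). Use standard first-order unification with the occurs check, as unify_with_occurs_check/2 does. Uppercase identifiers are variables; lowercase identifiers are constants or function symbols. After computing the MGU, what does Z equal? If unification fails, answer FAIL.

tup(zero,tup(1,7,7),zero)

Decompose tup/3: tup(tup(cons(N,Z),tup(7,Z,N),tup(Z,N,1)),P,N) = tup(P,A,tup(1,7,7)),  tup(zero,tup(zero,N,zero),7) = tup(zero,Z,7),  e = e.
Decompose tup/3: tup(cons(N,Z),tup(7,Z,N),tup(Z,N,1)) = P,  P = A,  N = tup(1,7,7).
Bind P := tup(cons(N,Z),tup(7,Z,N),tup(Z,N,1)); substituting into the one remaining equation that mentions P gives: tup(cons(N,Z),tup(7,Z,N),tup(Z,N,1)) = A.
Bind A := tup(cons(N,Z),tup(7,Z,N),tup(Z,N,1)); no other remaining equation mentions A.
Bind N := tup(1,7,7); substituting into the one remaining equation that mentions N gives: tup(zero,tup(zero,tup(1,7,7),zero),7) = tup(zero,Z,7). Substituting into the earlier bindings gives P := tup(cons(tup(1,7,7),Z),tup(7,Z,tup(1,7,7)),tup(Z,tup(1,7,7),1)), A := tup(cons(tup(1,7,7),Z),tup(7,Z,tup(1,7,7)),tup(Z,tup(1,7,7),1)).
Decompose tup/3: zero = zero,  tup(zero,tup(1,7,7),zero) = Z,  7 = 7.
Delete trivial equation zero = zero.
Bind Z := tup(zero,tup(1,7,7),zero); no other remaining equation mentions Z. Substituting into the earlier bindings gives P := tup(cons(tup(1,7,7),tup(zero,tup(1,7,7),zero)),tup(7,tup(zero,tup(1,7,7),zero),tup(1,7,7)),tup(tup(zero,tup(1,7,7),zero),tup(1,7,7),1)), A := tup(cons(tup(1,7,7),tup(zero,tup(1,7,7),zero)),tup(7,tup(zero,tup(1,7,7),zero),tup(1,7,7)),tup(tup(zero,tup(1,7,7),zero),tup(1,7,7),1)).
Delete trivial equation 7 = 7.
Delete trivial equation e = e.
MGU = { P = tup(cons(tup(1,7,7),tup(zero,tup(1,7,7),zero)),tup(7,tup(zero,tup(1,7,7),zero),tup(1,7,7)),tup(tup(zero,tup(1,7,7),zero),tup(1,7,7),1)), A = tup(cons(tup(1,7,7),tup(zero,tup(1,7,7),zero)),tup(7,tup(zero,tup(1,7,7),zero),tup(1,7,7)),tup(tup(zero,tup(1,7,7),zero),tup(1,7,7),1)), N = tup(1,7,7), Z = tup(zero,tup(1,7,7),zero) }, so Z = tup(zero,tup(1,7,7),zero).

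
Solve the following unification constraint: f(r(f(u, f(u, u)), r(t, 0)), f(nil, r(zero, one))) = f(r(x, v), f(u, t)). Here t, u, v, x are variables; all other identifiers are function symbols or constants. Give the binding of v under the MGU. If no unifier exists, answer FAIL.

r(r(zero, one), 0)

Decompose f/2: r(f(u, f(u, u)), r(t, 0)) = r(x, v),  f(nil, r(zero, one)) = f(u, t).
Decompose r/2: f(u, f(u, u)) = x,  r(t, 0) = v.
Bind x := f(u, f(u, u)); no other remaining equation mentions x.
Bind v := r(t, 0); no other remaining equation mentions v.
Decompose f/2: nil = u,  r(zero, one) = t.
Bind u := nil; no other remaining equation mentions u. Substituting into the earlier binding gives x := f(nil, f(nil, nil)).
Bind t := r(zero, one). Substituting into the earlier binding gives v := r(r(zero, one), 0).
MGU = { x -> f(nil, f(nil, nil)), v -> r(r(zero, one), 0), u -> nil, t -> r(zero, one) }, so v -> r(r(zero, one), 0).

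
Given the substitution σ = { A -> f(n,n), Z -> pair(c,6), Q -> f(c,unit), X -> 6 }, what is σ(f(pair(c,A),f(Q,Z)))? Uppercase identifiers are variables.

f(pair(c,f(n,n)),f(f(c,unit),pair(c,6)))

Replace each occurrence of A with f(n,n).
Replace each occurrence of Z with pair(c,6).
Replace each occurrence of Q with f(c,unit).
Result: f(pair(c,f(n,n)),f(f(c,unit),pair(c,6))).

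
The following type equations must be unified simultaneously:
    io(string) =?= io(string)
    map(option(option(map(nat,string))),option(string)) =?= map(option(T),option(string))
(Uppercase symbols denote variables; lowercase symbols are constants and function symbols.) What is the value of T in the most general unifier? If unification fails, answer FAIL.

Delete trivial equation io(string) =?= io(string).
Decompose map/2: option(option(map(nat,string))) =?= option(T),  option(string) =?= option(string).
Decompose option/1: option(map(nat,string)) =?= T.
Bind T := option(map(nat,string)); no other remaining equation mentions T.
Delete trivial equation option(string) =?= option(string).
MGU = { T := option(map(nat,string)) }, so T := option(map(nat,string)).

option(map(nat,string))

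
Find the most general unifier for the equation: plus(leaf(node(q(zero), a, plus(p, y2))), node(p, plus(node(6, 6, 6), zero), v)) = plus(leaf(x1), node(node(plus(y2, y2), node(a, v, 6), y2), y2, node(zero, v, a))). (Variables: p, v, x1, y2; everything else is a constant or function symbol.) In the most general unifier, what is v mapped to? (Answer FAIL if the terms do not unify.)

Decompose plus/2: leaf(node(q(zero), a, plus(p, y2))) = leaf(x1),  node(p, plus(node(6, 6, 6), zero), v) = node(node(plus(y2, y2), node(a, v, 6), y2), y2, node(zero, v, a)).
Decompose leaf/1: node(q(zero), a, plus(p, y2)) = x1.
Bind x1 := node(q(zero), a, plus(p, y2)); no other remaining equation mentions x1.
Decompose node/3: p = node(plus(y2, y2), node(a, v, 6), y2),  plus(node(6, 6, 6), zero) = y2,  v = node(zero, v, a).
Bind p := node(plus(y2, y2), node(a, v, 6), y2); no other remaining equation mentions p. Substituting into the earlier binding gives x1 := node(q(zero), a, plus(node(plus(y2, y2), node(a, v, 6), y2), y2)).
Bind y2 := plus(node(6, 6, 6), zero); no other remaining equation mentions y2. Substituting into the earlier bindings gives x1 := node(q(zero), a, plus(node(plus(plus(node(6, 6, 6), zero), plus(node(6, 6, 6), zero)), node(a, v, 6), plus(node(6, 6, 6), zero)), plus(node(6, 6, 6), zero))), p := node(plus(plus(node(6, 6, 6), zero), plus(node(6, 6, 6), zero)), node(a, v, 6), plus(node(6, 6, 6), zero)).
Occurs check fails: v occurs in node(zero, v, a); the equation v = node(zero, v, a) has no finite solution.

FAIL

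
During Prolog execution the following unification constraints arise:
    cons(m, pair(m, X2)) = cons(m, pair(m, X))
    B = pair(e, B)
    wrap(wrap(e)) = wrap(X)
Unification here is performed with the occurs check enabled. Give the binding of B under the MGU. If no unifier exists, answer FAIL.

FAIL

Decompose cons/2: m = m,  pair(m, X2) = pair(m, X).
Delete trivial equation m = m.
Decompose pair/2: m = m,  X2 = X.
Delete trivial equation m = m.
Bind X2 := X; no other remaining equation mentions X2.
Occurs check fails: B occurs in pair(e, B); the equation B = pair(e, B) has no finite solution.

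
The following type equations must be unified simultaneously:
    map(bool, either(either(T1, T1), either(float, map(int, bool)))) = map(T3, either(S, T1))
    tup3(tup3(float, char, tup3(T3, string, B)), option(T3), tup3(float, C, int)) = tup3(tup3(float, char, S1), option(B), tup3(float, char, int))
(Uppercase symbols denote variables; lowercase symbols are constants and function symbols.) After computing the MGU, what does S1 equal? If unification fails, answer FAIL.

Decompose map/2: bool = T3,  either(either(T1, T1), either(float, map(int, bool))) = either(S, T1).
Bind T3 := bool; substituting into the one remaining equation that mentions T3 gives: tup3(tup3(float, char, tup3(bool, string, B)), option(bool), tup3(float, C, int)) = tup3(tup3(float, char, S1), option(B), tup3(float, char, int)).
Decompose either/2: either(T1, T1) = S,  either(float, map(int, bool)) = T1.
Bind S := either(T1, T1); no other remaining equation mentions S.
Bind T1 := either(float, map(int, bool)); no other remaining equation mentions T1. Substituting into the earlier binding gives S := either(either(float, map(int, bool)), either(float, map(int, bool))).
Decompose tup3/3: tup3(float, char, tup3(bool, string, B)) = tup3(float, char, S1),  option(bool) = option(B),  tup3(float, C, int) = tup3(float, char, int).
Decompose tup3/3: float = float,  char = char,  tup3(bool, string, B) = S1.
Delete trivial equation float = float.
Delete trivial equation char = char.
Bind S1 := tup3(bool, string, B); no other remaining equation mentions S1.
Decompose option/1: bool = B.
Bind B := bool; no other remaining equation mentions B. Substituting into the earlier binding gives S1 := tup3(bool, string, bool).
Decompose tup3/3: float = float,  C = char,  int = int.
Delete trivial equation float = float.
Bind C := char; no other remaining equation mentions C.
Delete trivial equation int = int.
MGU = { T3 ↦ bool, S ↦ either(either(float, map(int, bool)), either(float, map(int, bool))), T1 ↦ either(float, map(int, bool)), S1 ↦ tup3(bool, string, bool), B ↦ bool, C ↦ char }, so S1 ↦ tup3(bool, string, bool).

tup3(bool, string, bool)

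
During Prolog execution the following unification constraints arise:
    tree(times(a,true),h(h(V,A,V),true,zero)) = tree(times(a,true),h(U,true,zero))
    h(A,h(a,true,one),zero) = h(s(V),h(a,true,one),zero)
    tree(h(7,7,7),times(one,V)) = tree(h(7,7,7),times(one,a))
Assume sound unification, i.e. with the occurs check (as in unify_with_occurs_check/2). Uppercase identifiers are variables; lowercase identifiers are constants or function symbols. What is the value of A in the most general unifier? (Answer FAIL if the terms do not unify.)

Decompose tree/2: times(a,true) = times(a,true),  h(h(V,A,V),true,zero) = h(U,true,zero).
Delete trivial equation times(a,true) = times(a,true).
Decompose h/3: h(V,A,V) = U,  true = true,  zero = zero.
Bind U := h(V,A,V); no other remaining equation mentions U.
Delete trivial equation true = true.
Delete trivial equation zero = zero.
Decompose h/3: A = s(V),  h(a,true,one) = h(a,true,one),  zero = zero.
Bind A := s(V); no other remaining equation mentions A. Substituting into the earlier binding gives U := h(V,s(V),V).
Delete trivial equation h(a,true,one) = h(a,true,one).
Delete trivial equation zero = zero.
Decompose tree/2: h(7,7,7) = h(7,7,7),  times(one,V) = times(one,a).
Delete trivial equation h(7,7,7) = h(7,7,7).
Decompose times/2: one = one,  V = a.
Delete trivial equation one = one.
Bind V := a. Substituting into the earlier bindings gives U := h(a,s(a),a), A := s(a).
MGU = { U -> h(a,s(a),a), A -> s(a), V -> a }, so A -> s(a).

s(a)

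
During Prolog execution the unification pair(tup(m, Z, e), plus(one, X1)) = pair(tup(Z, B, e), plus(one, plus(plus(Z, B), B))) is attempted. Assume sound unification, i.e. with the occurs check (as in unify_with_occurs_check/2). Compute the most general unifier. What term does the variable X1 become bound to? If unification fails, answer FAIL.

plus(plus(m, m), m)

Decompose pair/2: tup(m, Z, e) = tup(Z, B, e),  plus(one, X1) = plus(one, plus(plus(Z, B), B)).
Decompose tup/3: m = Z,  Z = B,  e = e.
Bind Z := m; substituting into the 2 remaining equations that mention Z gives: m = B,  plus(one, X1) = plus(one, plus(plus(m, B), B)).
Bind B := m; substituting into the one remaining equation that mentions B gives: plus(one, X1) = plus(one, plus(plus(m, m), m)).
Delete trivial equation e = e.
Decompose plus/2: one = one,  X1 = plus(plus(m, m), m).
Delete trivial equation one = one.
Bind X1 := plus(plus(m, m), m).
MGU = { Z -> m, B -> m, X1 -> plus(plus(m, m), m) }, so X1 -> plus(plus(m, m), m).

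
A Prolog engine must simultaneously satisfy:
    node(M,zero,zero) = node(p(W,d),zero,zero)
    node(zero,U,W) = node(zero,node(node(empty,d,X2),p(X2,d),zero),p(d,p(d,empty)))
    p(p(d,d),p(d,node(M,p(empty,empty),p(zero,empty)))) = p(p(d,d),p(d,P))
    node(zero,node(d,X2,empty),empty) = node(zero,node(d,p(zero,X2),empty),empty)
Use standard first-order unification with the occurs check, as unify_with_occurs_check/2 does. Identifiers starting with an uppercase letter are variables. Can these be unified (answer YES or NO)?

Decompose node/3: M = p(W,d),  zero = zero,  zero = zero.
Bind M := p(W,d); substituting into the one remaining equation that mentions M gives: p(p(d,d),p(d,node(p(W,d),p(empty,empty),p(zero,empty)))) = p(p(d,d),p(d,P)).
Delete trivial equation zero = zero.
Delete trivial equation zero = zero.
Decompose node/3: zero = zero,  U = node(node(empty,d,X2),p(X2,d),zero),  W = p(d,p(d,empty)).
Delete trivial equation zero = zero.
Bind U := node(node(empty,d,X2),p(X2,d),zero); no other remaining equation mentions U.
Bind W := p(d,p(d,empty)); substituting into the one remaining equation that mentions W gives: p(p(d,d),p(d,node(p(p(d,p(d,empty)),d),p(empty,empty),p(zero,empty)))) = p(p(d,d),p(d,P)). Substituting into the earlier binding gives M := p(p(d,p(d,empty)),d).
Decompose p/2: p(d,d) = p(d,d),  p(d,node(p(p(d,p(d,empty)),d),p(empty,empty),p(zero,empty))) = p(d,P).
Delete trivial equation p(d,d) = p(d,d).
Decompose p/2: d = d,  node(p(p(d,p(d,empty)),d),p(empty,empty),p(zero,empty)) = P.
Delete trivial equation d = d.
Bind P := node(p(p(d,p(d,empty)),d),p(empty,empty),p(zero,empty)); no other remaining equation mentions P.
Decompose node/3: zero = zero,  node(d,X2,empty) = node(d,p(zero,X2),empty),  empty = empty.
Delete trivial equation zero = zero.
Decompose node/3: d = d,  X2 = p(zero,X2),  empty = empty.
Delete trivial equation d = d.
Occurs check fails: X2 occurs in p(zero,X2); the equation X2 = p(zero,X2) has no finite solution.

NO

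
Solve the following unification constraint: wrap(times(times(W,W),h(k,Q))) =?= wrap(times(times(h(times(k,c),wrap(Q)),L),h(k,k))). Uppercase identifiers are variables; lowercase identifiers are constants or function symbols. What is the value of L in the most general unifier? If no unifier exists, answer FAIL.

h(times(k,c),wrap(k))

Decompose wrap/1: times(times(W,W),h(k,Q)) =?= times(times(h(times(k,c),wrap(Q)),L),h(k,k)).
Decompose times/2: times(W,W) =?= times(h(times(k,c),wrap(Q)),L),  h(k,Q) =?= h(k,k).
Decompose times/2: W =?= h(times(k,c),wrap(Q)),  W =?= L.
Bind W := h(times(k,c),wrap(Q)); substituting into the one remaining equation that mentions W gives: h(times(k,c),wrap(Q)) =?= L.
Bind L := h(times(k,c),wrap(Q)); no other remaining equation mentions L.
Decompose h/2: k =?= k,  Q =?= k.
Delete trivial equation k =?= k.
Bind Q := k. Substituting into the earlier bindings gives W := h(times(k,c),wrap(k)), L := h(times(k,c),wrap(k)).
MGU = { W ↦ h(times(k,c),wrap(k)), L ↦ h(times(k,c),wrap(k)), Q ↦ k }, so L ↦ h(times(k,c),wrap(k)).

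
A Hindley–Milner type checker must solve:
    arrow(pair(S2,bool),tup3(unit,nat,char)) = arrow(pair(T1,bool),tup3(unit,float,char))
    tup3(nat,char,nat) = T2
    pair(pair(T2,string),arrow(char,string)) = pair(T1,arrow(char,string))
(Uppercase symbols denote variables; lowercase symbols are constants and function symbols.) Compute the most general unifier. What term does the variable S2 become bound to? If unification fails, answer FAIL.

Decompose arrow/2: pair(S2,bool) = pair(T1,bool),  tup3(unit,nat,char) = tup3(unit,float,char).
Decompose pair/2: S2 = T1,  bool = bool.
Bind S2 := T1; no other remaining equation mentions S2.
Delete trivial equation bool = bool.
Decompose tup3/3: unit = unit,  nat = float,  char = char.
Delete trivial equation unit = unit.
Clash: constants nat and float differ; no unifier exists.

FAIL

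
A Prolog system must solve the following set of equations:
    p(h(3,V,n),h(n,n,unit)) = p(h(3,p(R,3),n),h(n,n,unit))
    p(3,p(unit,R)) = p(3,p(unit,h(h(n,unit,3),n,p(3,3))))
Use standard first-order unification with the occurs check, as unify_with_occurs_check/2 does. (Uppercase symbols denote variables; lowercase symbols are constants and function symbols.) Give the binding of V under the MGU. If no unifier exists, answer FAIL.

p(h(h(n,unit,3),n,p(3,3)),3)

Decompose p/2: h(3,V,n) = h(3,p(R,3),n),  h(n,n,unit) = h(n,n,unit).
Decompose h/3: 3 = 3,  V = p(R,3),  n = n.
Delete trivial equation 3 = 3.
Bind V := p(R,3); no other remaining equation mentions V.
Delete trivial equation n = n.
Delete trivial equation h(n,n,unit) = h(n,n,unit).
Decompose p/2: 3 = 3,  p(unit,R) = p(unit,h(h(n,unit,3),n,p(3,3))).
Delete trivial equation 3 = 3.
Decompose p/2: unit = unit,  R = h(h(n,unit,3),n,p(3,3)).
Delete trivial equation unit = unit.
Bind R := h(h(n,unit,3),n,p(3,3)). Substituting into the earlier binding gives V := p(h(h(n,unit,3),n,p(3,3)),3).
MGU = { V -> p(h(h(n,unit,3),n,p(3,3)),3), R -> h(h(n,unit,3),n,p(3,3)) }, so V -> p(h(h(n,unit,3),n,p(3,3)),3).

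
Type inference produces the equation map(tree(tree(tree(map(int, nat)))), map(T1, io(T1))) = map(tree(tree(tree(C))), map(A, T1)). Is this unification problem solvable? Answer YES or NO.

Decompose map/2: tree(tree(tree(map(int, nat)))) = tree(tree(tree(C))),  map(T1, io(T1)) = map(A, T1).
Decompose tree/1: tree(tree(map(int, nat))) = tree(tree(C)).
Decompose tree/1: tree(map(int, nat)) = tree(C).
Decompose tree/1: map(int, nat) = C.
Bind C := map(int, nat); no other remaining equation mentions C.
Decompose map/2: T1 = A,  io(T1) = T1.
Bind T1 := A; substituting into the remaining equation gives: io(A) = A.
Occurs check fails: A occurs in io(A); the equation A = io(A) has no finite solution.

NO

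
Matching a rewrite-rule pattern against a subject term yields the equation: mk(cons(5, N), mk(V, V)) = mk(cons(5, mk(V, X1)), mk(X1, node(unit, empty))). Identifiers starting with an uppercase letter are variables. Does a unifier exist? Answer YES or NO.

Decompose mk/2: cons(5, N) = cons(5, mk(V, X1)),  mk(V, V) = mk(X1, node(unit, empty)).
Decompose cons/2: 5 = 5,  N = mk(V, X1).
Delete trivial equation 5 = 5.
Bind N := mk(V, X1); no other remaining equation mentions N.
Decompose mk/2: V = X1,  V = node(unit, empty).
Bind V := X1; substituting into the remaining equation gives: X1 = node(unit, empty). Substituting into the earlier binding gives N := mk(X1, X1).
Bind X1 := node(unit, empty). Substituting into the earlier bindings gives N := mk(node(unit, empty), node(unit, empty)), V := node(unit, empty).
No equations remain and no clash or occurs-check failure arose, so a unifier exists.

YES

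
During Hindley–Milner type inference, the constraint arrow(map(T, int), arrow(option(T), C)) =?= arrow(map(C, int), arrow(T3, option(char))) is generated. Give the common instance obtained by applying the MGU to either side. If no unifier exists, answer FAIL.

arrow(map(option(char), int), arrow(option(option(char)), option(char)))

Decompose arrow/2: map(T, int) =?= map(C, int),  arrow(option(T), C) =?= arrow(T3, option(char)).
Decompose map/2: T =?= C,  int =?= int.
Bind T := C; substituting into the one remaining equation that mentions T gives: arrow(option(C), C) =?= arrow(T3, option(char)).
Delete trivial equation int =?= int.
Decompose arrow/2: option(C) =?= T3,  C =?= option(char).
Bind T3 := option(C); no other remaining equation mentions T3.
Bind C := option(char). Substituting into the earlier bindings gives T := option(char), T3 := option(option(char)).
Applying the MGU to either side gives arrow(map(option(char), int), arrow(option(option(char)), option(char))).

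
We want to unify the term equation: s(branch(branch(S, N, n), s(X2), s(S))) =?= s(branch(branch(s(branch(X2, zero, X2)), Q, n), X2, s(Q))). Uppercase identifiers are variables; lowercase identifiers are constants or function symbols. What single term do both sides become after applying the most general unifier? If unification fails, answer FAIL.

FAIL

Decompose s/1: branch(branch(S, N, n), s(X2), s(S)) =?= branch(branch(s(branch(X2, zero, X2)), Q, n), X2, s(Q)).
Decompose branch/3: branch(S, N, n) =?= branch(s(branch(X2, zero, X2)), Q, n),  s(X2) =?= X2,  s(S) =?= s(Q).
Decompose branch/3: S =?= s(branch(X2, zero, X2)),  N =?= Q,  n =?= n.
Bind S := s(branch(X2, zero, X2)); substituting into the one remaining equation that mentions S gives: s(s(branch(X2, zero, X2))) =?= s(Q).
Bind N := Q; no other remaining equation mentions N.
Delete trivial equation n =?= n.
Occurs check fails: X2 occurs in s(X2); the equation X2 =?= s(X2) has no finite solution.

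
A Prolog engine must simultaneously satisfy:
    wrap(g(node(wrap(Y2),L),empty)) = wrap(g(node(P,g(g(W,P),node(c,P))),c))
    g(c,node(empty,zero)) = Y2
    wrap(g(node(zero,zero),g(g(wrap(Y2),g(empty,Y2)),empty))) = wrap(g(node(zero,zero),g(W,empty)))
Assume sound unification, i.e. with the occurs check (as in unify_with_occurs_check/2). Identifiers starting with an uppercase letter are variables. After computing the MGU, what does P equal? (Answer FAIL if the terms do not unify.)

FAIL

Decompose wrap/1: g(node(wrap(Y2),L),empty) = g(node(P,g(g(W,P),node(c,P))),c).
Decompose g/2: node(wrap(Y2),L) = node(P,g(g(W,P),node(c,P))),  empty = c.
Decompose node/2: wrap(Y2) = P,  L = g(g(W,P),node(c,P)).
Bind P := wrap(Y2); substituting into the one remaining equation that mentions P gives: L = g(g(W,wrap(Y2)),node(c,wrap(Y2))).
Bind L := g(g(W,wrap(Y2)),node(c,wrap(Y2))); no other remaining equation mentions L.
Clash: constants empty and c differ; no unifier exists.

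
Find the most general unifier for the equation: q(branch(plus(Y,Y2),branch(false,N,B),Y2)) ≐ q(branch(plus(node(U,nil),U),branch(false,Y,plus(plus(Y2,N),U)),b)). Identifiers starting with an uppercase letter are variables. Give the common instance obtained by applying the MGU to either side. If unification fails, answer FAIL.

Decompose q/1: branch(plus(Y,Y2),branch(false,N,B),Y2) ≐ branch(plus(node(U,nil),U),branch(false,Y,plus(plus(Y2,N),U)),b).
Decompose branch/3: plus(Y,Y2) ≐ plus(node(U,nil),U),  branch(false,N,B) ≐ branch(false,Y,plus(plus(Y2,N),U)),  Y2 ≐ b.
Decompose plus/2: Y ≐ node(U,nil),  Y2 ≐ U.
Bind Y := node(U,nil); substituting into the one remaining equation that mentions Y gives: branch(false,N,B) ≐ branch(false,node(U,nil),plus(plus(Y2,N),U)).
Bind Y2 := U; substituting into the remaining equations gives: branch(false,N,B) ≐ branch(false,node(U,nil),plus(plus(U,N),U)),  U ≐ b.
Decompose branch/3: false ≐ false,  N ≐ node(U,nil),  B ≐ plus(plus(U,N),U).
Delete trivial equation false ≐ false.
Bind N := node(U,nil); substituting into the one remaining equation that mentions N gives: B ≐ plus(plus(U,node(U,nil)),U).
Bind B := plus(plus(U,node(U,nil)),U); no other remaining equation mentions B.
Bind U := b. Substituting into the earlier bindings gives Y := node(b,nil), Y2 := b, N := node(b,nil), B := plus(plus(b,node(b,nil)),b).
Applying the MGU to either side gives q(branch(plus(node(b,nil),b),branch(false,node(b,nil),plus(plus(b,node(b,nil)),b)),b)).

q(branch(plus(node(b,nil),b),branch(false,node(b,nil),plus(plus(b,node(b,nil)),b)),b))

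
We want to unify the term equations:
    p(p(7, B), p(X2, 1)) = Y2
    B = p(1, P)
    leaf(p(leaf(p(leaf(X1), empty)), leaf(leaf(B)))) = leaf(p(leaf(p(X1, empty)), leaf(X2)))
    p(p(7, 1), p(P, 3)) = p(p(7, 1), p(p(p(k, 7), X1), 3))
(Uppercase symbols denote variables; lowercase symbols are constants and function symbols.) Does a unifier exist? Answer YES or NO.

Bind Y2 := p(p(7, B), p(X2, 1)); no other remaining equation mentions Y2.
Bind B := p(1, P); substituting into the one remaining equation that mentions B gives: leaf(p(leaf(p(leaf(X1), empty)), leaf(leaf(p(1, P))))) = leaf(p(leaf(p(X1, empty)), leaf(X2))). Substituting into the earlier binding gives Y2 := p(p(7, p(1, P)), p(X2, 1)).
Decompose leaf/1: p(leaf(p(leaf(X1), empty)), leaf(leaf(p(1, P)))) = p(leaf(p(X1, empty)), leaf(X2)).
Decompose p/2: leaf(p(leaf(X1), empty)) = leaf(p(X1, empty)),  leaf(leaf(p(1, P))) = leaf(X2).
Decompose leaf/1: p(leaf(X1), empty) = p(X1, empty).
Decompose p/2: leaf(X1) = X1,  empty = empty.
Occurs check fails: X1 occurs in leaf(X1); the equation X1 = leaf(X1) has no finite solution.

NO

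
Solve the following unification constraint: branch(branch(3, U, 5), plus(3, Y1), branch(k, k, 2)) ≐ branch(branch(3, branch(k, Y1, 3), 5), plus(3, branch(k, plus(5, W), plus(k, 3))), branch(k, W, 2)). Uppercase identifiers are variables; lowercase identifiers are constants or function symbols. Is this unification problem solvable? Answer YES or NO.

Decompose branch/3: branch(3, U, 5) ≐ branch(3, branch(k, Y1, 3), 5),  plus(3, Y1) ≐ plus(3, branch(k, plus(5, W), plus(k, 3))),  branch(k, k, 2) ≐ branch(k, W, 2).
Decompose branch/3: 3 ≐ 3,  U ≐ branch(k, Y1, 3),  5 ≐ 5.
Delete trivial equation 3 ≐ 3.
Bind U := branch(k, Y1, 3); no other remaining equation mentions U.
Delete trivial equation 5 ≐ 5.
Decompose plus/2: 3 ≐ 3,  Y1 ≐ branch(k, plus(5, W), plus(k, 3)).
Delete trivial equation 3 ≐ 3.
Bind Y1 := branch(k, plus(5, W), plus(k, 3)); no other remaining equation mentions Y1. Substituting into the earlier binding gives U := branch(k, branch(k, plus(5, W), plus(k, 3)), 3).
Decompose branch/3: k ≐ k,  k ≐ W,  2 ≐ 2.
Delete trivial equation k ≐ k.
Bind W := k; no other remaining equation mentions W. Substituting into the earlier bindings gives U := branch(k, branch(k, plus(5, k), plus(k, 3)), 3), Y1 := branch(k, plus(5, k), plus(k, 3)).
Delete trivial equation 2 ≐ 2.
No equations remain and no clash or occurs-check failure arose, so a unifier exists.

YES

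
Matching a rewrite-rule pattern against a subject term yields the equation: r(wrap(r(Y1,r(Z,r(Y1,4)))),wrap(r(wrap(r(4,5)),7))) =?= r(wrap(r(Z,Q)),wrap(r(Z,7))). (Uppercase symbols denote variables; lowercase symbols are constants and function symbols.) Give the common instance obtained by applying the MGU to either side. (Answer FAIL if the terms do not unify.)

r(wrap(r(wrap(r(4,5)),r(wrap(r(4,5)),r(wrap(r(4,5)),4)))),wrap(r(wrap(r(4,5)),7)))

Decompose r/2: wrap(r(Y1,r(Z,r(Y1,4)))) =?= wrap(r(Z,Q)),  wrap(r(wrap(r(4,5)),7)) =?= wrap(r(Z,7)).
Decompose wrap/1: r(Y1,r(Z,r(Y1,4))) =?= r(Z,Q).
Decompose r/2: Y1 =?= Z,  r(Z,r(Y1,4)) =?= Q.
Bind Y1 := Z; substituting into the one remaining equation that mentions Y1 gives: r(Z,r(Z,4)) =?= Q.
Bind Q := r(Z,r(Z,4)); no other remaining equation mentions Q.
Decompose wrap/1: r(wrap(r(4,5)),7) =?= r(Z,7).
Decompose r/2: wrap(r(4,5)) =?= Z,  7 =?= 7.
Bind Z := wrap(r(4,5)); no other remaining equation mentions Z. Substituting into the earlier bindings gives Y1 := wrap(r(4,5)), Q := r(wrap(r(4,5)),r(wrap(r(4,5)),4)).
Delete trivial equation 7 =?= 7.
Applying the MGU to either side gives r(wrap(r(wrap(r(4,5)),r(wrap(r(4,5)),r(wrap(r(4,5)),4)))),wrap(r(wrap(r(4,5)),7))).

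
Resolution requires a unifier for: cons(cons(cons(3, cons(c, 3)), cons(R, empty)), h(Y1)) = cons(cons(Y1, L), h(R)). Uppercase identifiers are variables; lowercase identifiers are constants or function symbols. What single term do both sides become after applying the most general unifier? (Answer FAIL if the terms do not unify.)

cons(cons(cons(3, cons(c, 3)), cons(cons(3, cons(c, 3)), empty)), h(cons(3, cons(c, 3))))

Decompose cons/2: cons(cons(3, cons(c, 3)), cons(R, empty)) = cons(Y1, L),  h(Y1) = h(R).
Decompose cons/2: cons(3, cons(c, 3)) = Y1,  cons(R, empty) = L.
Bind Y1 := cons(3, cons(c, 3)); substituting into the one remaining equation that mentions Y1 gives: h(cons(3, cons(c, 3))) = h(R).
Bind L := cons(R, empty); no other remaining equation mentions L.
Decompose h/1: cons(3, cons(c, 3)) = R.
Bind R := cons(3, cons(c, 3)). Substituting into the earlier binding gives L := cons(cons(3, cons(c, 3)), empty).
Applying the MGU to either side gives cons(cons(cons(3, cons(c, 3)), cons(cons(3, cons(c, 3)), empty)), h(cons(3, cons(c, 3)))).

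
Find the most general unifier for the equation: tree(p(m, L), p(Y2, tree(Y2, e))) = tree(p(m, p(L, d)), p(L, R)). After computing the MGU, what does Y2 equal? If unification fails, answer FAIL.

FAIL

Decompose tree/2: p(m, L) = p(m, p(L, d)),  p(Y2, tree(Y2, e)) = p(L, R).
Decompose p/2: m = m,  L = p(L, d).
Delete trivial equation m = m.
Occurs check fails: L occurs in p(L, d); the equation L = p(L, d) has no finite solution.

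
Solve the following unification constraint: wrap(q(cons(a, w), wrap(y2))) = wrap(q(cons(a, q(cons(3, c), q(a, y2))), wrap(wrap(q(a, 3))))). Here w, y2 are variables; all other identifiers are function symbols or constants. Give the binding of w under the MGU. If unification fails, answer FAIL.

q(cons(3, c), q(a, wrap(q(a, 3))))

Decompose wrap/1: q(cons(a, w), wrap(y2)) = q(cons(a, q(cons(3, c), q(a, y2))), wrap(wrap(q(a, 3)))).
Decompose q/2: cons(a, w) = cons(a, q(cons(3, c), q(a, y2))),  wrap(y2) = wrap(wrap(q(a, 3))).
Decompose cons/2: a = a,  w = q(cons(3, c), q(a, y2)).
Delete trivial equation a = a.
Bind w := q(cons(3, c), q(a, y2)); no other remaining equation mentions w.
Decompose wrap/1: y2 = wrap(q(a, 3)).
Bind y2 := wrap(q(a, 3)). Substituting into the earlier binding gives w := q(cons(3, c), q(a, wrap(q(a, 3)))).
MGU = { w ↦ q(cons(3, c), q(a, wrap(q(a, 3)))), y2 ↦ wrap(q(a, 3)) }, so w ↦ q(cons(3, c), q(a, wrap(q(a, 3)))).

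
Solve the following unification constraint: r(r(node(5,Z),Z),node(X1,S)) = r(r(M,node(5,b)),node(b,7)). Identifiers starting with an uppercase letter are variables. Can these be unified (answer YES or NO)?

Decompose r/2: r(node(5,Z),Z) = r(M,node(5,b)),  node(X1,S) = node(b,7).
Decompose r/2: node(5,Z) = M,  Z = node(5,b).
Bind M := node(5,Z); no other remaining equation mentions M.
Bind Z := node(5,b); no other remaining equation mentions Z. Substituting into the earlier binding gives M := node(5,node(5,b)).
Decompose node/2: X1 = b,  S = 7.
Bind X1 := b; no other remaining equation mentions X1.
Bind S := 7.
No equations remain and no clash or occurs-check failure arose, so a unifier exists.

YES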